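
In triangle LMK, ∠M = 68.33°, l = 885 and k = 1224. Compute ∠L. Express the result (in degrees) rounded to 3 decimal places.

42.511

By the law of cosines, m² = k² + l² − 2·k·l·cos M = 1.4814e+06, so m ≈ 1217.1.
Law of cosines again: cos L = (m² + k² − l²)/(2·m·k) ≈ 0.73715, so ∠L ≈ 42.51°.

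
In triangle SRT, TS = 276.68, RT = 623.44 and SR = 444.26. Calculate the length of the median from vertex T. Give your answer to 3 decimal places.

m_T ≈ 428.104

Median from T: ½√(2·RT² + 2·TS² − SR²) ≈ 428.1.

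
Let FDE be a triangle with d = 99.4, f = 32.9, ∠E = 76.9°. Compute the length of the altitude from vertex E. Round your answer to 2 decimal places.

h_E ≈ 32.71

By the law of cosines, e² = f² + d² − 2·f·d·cos E = 9480.4, so e ≈ 97.367.
Area = ½·f·d·sin E ≈ 1592.6.
The altitude from E has length 2·area/e ≈ 32.713.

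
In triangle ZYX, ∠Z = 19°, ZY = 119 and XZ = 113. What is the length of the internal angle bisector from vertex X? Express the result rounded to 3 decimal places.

By the law of cosines, YX² = XZ² + ZY² − 2·XZ·ZY·cos Z = 1501.2, so YX ≈ 38.746.
Law of cosines again: cos X = (YX² + XZ² − ZY²)/(2·YX·XZ) ≈ 0.01247, so ∠X ≈ 89.29°.
The bisector from X has length 2·YX·XZ·cos(∠X/2)/(YX+XZ) ≈ 41.057.

t_X ≈ 41.057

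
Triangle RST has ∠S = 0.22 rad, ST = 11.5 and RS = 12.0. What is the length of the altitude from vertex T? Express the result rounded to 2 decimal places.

By the law of cosines, TR² = RS² + ST² − 2·RS·ST·cos S = 6.9023, so TR ≈ 2.6272.
Area = ½·RS·ST·sin S ≈ 15.058.
The altitude from T has length 2·area/RS ≈ 2.5096.

2.51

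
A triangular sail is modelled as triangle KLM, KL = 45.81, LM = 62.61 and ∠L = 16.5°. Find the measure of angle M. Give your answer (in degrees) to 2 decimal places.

By the law of cosines, MK² = KL² + LM² − 2·KL·LM·cos L = 518.46, so MK ≈ 22.77.
Law of cosines again: cos M = (LM² + MK² − KL²)/(2·LM·MK) ≈ 0.82067, so ∠M ≈ 34.85°.

∠M ≈ 34.85°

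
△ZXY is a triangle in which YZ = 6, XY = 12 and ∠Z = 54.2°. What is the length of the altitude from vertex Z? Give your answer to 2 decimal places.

Law of sines: sin X = YZ·sin Z/XY ≈ 0.40553.
Since XY ≥ YZ, only the acute value applies: ∠X ≈ 23.92°.
Then ∠Y = 180° − ∠Z − ∠X ≈ 101.88°.
Law of sines gives ZX = XY·sin Y/sin Z ≈ 14.479.
Area = ½·XY·YZ·sin Y ≈ 35.229.
The altitude from Z has length 2·area/XY ≈ 5.8716.

5.87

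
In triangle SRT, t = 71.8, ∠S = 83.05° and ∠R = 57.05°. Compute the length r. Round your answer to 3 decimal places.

93.929

The third angle is ∠T = 180° − ∠S − ∠R = 39.90°.
Law of sines: r = t·sin R/sin T ≈ 93.929.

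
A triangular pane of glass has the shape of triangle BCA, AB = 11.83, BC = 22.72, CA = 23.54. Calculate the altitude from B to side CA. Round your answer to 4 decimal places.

11.2104

Semiperimeter s = (23.54 + 11.83 + 22.72)/2 = 29.045.
Heron's formula: area = √(29.045·5.505·17.215·6.325) ≈ 131.95.
The altitude from B has length 2·area/CA ≈ 11.21.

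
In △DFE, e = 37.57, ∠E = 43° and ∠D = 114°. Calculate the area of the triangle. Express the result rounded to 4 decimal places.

The third angle is ∠F = 180° − ∠E − ∠D = 23.00°.
Law of sines: d = e·sin D/sin E ≈ 50.325.
Law of sines: f = e·sin F/sin E ≈ 21.525.
Area = ½·e·d·sin F ≈ 369.38.

369.3833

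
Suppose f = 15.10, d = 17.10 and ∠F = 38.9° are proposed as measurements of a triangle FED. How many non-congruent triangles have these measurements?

d·sin F = 17.10·sin(38.9°) ≈ 10.74.
Since d sin F < f < d (10.74 < 15.10 < 17.10), two triangles exist.

2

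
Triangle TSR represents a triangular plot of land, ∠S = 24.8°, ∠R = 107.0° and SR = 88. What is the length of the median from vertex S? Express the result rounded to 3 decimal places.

The third angle is ∠T = 180° − ∠S − ∠R = 48.20°.
Law of sines: RT = SR·sin S/sin T ≈ 49.514.
Law of sines: TS = SR·sin R/sin T ≈ 112.89.
Median from S: ½√(2·TS² + 2·SR² − RT²) ≈ 98.137.

m_S ≈ 98.137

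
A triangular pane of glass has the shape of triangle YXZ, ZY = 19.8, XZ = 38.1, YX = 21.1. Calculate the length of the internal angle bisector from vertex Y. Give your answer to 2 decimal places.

By the law of cosines, cos Y = (ZY² + YX² − XZ²) / (2·ZY·YX) ≈ -0.73527, so ∠Y ≈ 2.3969 rad.
The bisector from Y has length 2·ZY·YX·cos(∠Y/2)/(ZY+YX) ≈ 7.4326.

7.43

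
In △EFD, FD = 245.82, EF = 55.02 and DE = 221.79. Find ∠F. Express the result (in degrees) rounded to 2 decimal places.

By the law of cosines, cos F = (EF² + FD² − DE²) / (2·EF·FD) ≈ 0.52731, so ∠F ≈ 58.18°.

∠F ≈ 58.18°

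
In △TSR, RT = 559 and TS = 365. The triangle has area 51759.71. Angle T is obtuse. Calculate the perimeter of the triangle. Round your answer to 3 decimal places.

From area = ½·RT·TS·sin T, we get sin T = 2·area/(RT·TS) ≈ 0.50736.
Taking the obtuse solution, ∠T ≈ 149.51°.
Law of cosines then gives SR ≈ 892.95.
Perimeter = 892.95 + 559 + 365 = 1816.9.

1816.947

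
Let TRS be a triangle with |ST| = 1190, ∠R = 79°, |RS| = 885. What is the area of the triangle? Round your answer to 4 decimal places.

426605.7841

Law of sines: sin T = |RS|·sin R/|ST| ≈ 0.73003.
Since |ST| ≥ |RS|, only the acute value applies: ∠T ≈ 46.89°.
Then ∠S = 180° − ∠R − ∠T ≈ 54.11°.
Law of sines gives |TR| = |ST|·sin S/sin R ≈ 982.13.
Area = ½·|ST|·|RS|·sin S ≈ 4.2661e+05.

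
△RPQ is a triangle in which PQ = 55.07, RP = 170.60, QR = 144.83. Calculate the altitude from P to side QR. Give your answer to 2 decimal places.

Semiperimeter s = (55.07 + 144.83 + 170.6)/2 = 185.25.
Heron's formula: area = √(185.25·130.18·40.42·14.65) ≈ 3778.9.
The altitude from P has length 2·area/QR ≈ 52.184.

52.18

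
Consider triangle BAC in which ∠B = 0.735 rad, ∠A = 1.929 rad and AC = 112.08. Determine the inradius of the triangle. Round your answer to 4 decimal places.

The third angle is ∠C = π − ∠B − ∠A = 0.478 rad.
Law of sines: CB = AC·sin A/sin B ≈ 156.53.
Law of sines: BA = AC·sin C/sin B ≈ 76.823.
Area = ½·AC·CB·sin C ≈ 4031.9.
Semiperimeter s = (112.08+156.53+76.823)/2 = 172.72.
Inradius = area/s = 4031.9/172.72 ≈ 23.344.

23.3442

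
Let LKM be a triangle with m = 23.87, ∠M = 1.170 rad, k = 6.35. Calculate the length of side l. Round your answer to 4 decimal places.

25.6203

Law of sines: sin K = k·sin M/m ≈ 0.24494.
Since m ≥ k, only the acute value applies: ∠K ≈ 0.247 rad.
Then ∠L = π − ∠M − ∠K ≈ 1.724 rad.
Law of sines gives l = m·sin L/sin M ≈ 25.62.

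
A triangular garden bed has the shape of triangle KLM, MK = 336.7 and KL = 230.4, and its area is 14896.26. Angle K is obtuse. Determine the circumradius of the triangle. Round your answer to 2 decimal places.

724.54

From area = ½·MK·KL·sin K, we get sin K = 2·area/(MK·KL) ≈ 0.38404.
Taking the obtuse solution, ∠K ≈ 157.42°.
Law of cosines then gives LM ≈ 556.51.
Circumradius = LM/(2 sin K) ≈ 724.54.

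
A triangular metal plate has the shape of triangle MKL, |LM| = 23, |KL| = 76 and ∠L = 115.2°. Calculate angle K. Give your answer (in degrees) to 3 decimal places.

By the law of cosines, |MK|² = |KL|² + |LM|² − 2·|KL|·|LM|·cos L = 7793.5, so |MK| ≈ 88.281.
Law of cosines again: cos K = (|MK|² + |KL|² − |LM|²)/(2·|MK|·|KL|) ≈ 0.97182, so ∠K ≈ 13.64°.

∠K ≈ 13.635°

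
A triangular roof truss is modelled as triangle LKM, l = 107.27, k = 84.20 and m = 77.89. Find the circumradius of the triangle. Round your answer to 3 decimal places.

By the law of cosines, cos L = (k² + m² − l²) / (2·k·m) ≈ 0.12577, so ∠L ≈ 82.77°.
Circumradius = l/(2 sin L) ≈ 54.064.

54.064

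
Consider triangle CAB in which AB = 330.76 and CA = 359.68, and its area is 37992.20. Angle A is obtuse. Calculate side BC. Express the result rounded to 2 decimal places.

From area = ½·CA·AB·sin A, we get sin A = 2·area/(CA·AB) ≈ 0.63870.
Taking the obtuse solution, ∠A ≈ 140.31°.
Law of cosines then gives BC ≈ 649.5.

649.50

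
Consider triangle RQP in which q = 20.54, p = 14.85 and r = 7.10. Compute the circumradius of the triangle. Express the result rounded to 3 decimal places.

14.709

By the law of cosines, cos R = (q² + p² − r²) / (2·q·p) ≈ 0.97044, so ∠R ≈ 13.97°.
Circumradius = r/(2 sin R) ≈ 14.709.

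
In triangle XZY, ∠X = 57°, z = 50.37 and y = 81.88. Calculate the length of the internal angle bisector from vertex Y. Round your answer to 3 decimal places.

By the law of cosines, x² = z² + y² − 2·z·y·cos X = 4749, so x ≈ 68.913.
Law of cosines again: cos Y = (x² + z² − y²)/(2·x·z) ≈ 0.08380, so ∠Y ≈ 85.19°.
The bisector from Y has length 2·x·z·cos(∠Y/2)/(x+z) ≈ 42.843.

42.843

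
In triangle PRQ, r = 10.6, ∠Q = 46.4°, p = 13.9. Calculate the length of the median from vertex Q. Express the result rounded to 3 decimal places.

11.278

By the law of cosines, q² = p² + r² − 2·p·r·cos Q = 102.35, so q ≈ 10.117.
Median from Q: ½√(2·p² + 2·r² − q²) ≈ 11.278.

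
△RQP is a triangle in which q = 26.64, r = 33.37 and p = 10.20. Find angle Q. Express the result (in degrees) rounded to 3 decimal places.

By the law of cosines, cos Q = (p² + r² − q²) / (2·p·r) ≈ 0.74610, so ∠Q ≈ 41.75°.

41.746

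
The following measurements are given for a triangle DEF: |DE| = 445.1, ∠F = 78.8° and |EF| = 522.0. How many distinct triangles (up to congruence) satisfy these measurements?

|EF|·sin F = 522.0·sin(78.8°) ≈ 512.1.
Since |DE| = 445.1 < 512.1 = |EF| sin F, no triangle exists.

0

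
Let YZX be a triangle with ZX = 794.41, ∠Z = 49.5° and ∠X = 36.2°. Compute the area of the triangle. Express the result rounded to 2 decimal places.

142110.69

The third angle is ∠Y = 180° − ∠Z − ∠X = 94.30°.
Law of sines: XY = ZX·sin Z/sin Y ≈ 605.78.
Law of sines: YZ = ZX·sin X/sin Y ≈ 470.51.
Area = ½·ZX·XY·sin X ≈ 1.4211e+05.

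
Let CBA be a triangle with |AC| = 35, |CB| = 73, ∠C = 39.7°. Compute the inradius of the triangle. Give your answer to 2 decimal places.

By the law of cosines, |BA|² = |AC|² + |CB|² − 2·|AC|·|CB|·cos C = 2622.4, so |BA| ≈ 51.209.
Area = ½·|AC|·|CB|·sin C ≈ 816.03.
Semiperimeter s = (51.209+35+73)/2 = 79.605.
Inradius = area/s = 816.03/79.605 ≈ 10.251.

10.25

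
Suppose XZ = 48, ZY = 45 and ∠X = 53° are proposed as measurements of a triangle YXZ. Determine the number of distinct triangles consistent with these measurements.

XZ·sin X = 48·sin(53°) ≈ 38.33.
Since XZ sin X < ZY < XZ (38.33 < 45 < 48), two triangles exist.

2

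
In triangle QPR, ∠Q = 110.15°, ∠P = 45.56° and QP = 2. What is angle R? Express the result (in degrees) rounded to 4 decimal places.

24.2900

The third angle is ∠R = 180° − ∠Q − ∠P = 24.29°.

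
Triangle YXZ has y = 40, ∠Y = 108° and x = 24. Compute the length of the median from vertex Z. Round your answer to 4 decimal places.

m_Z ≈ 30.4353

Law of sines: sin X = x·sin Y/y ≈ 0.57063.
Since y ≥ x, only the acute value applies: ∠X ≈ 34.79°.
Then ∠Z = 180° − ∠Y − ∠X ≈ 37.21°.
Law of sines gives z = y·sin Z/sin Y ≈ 25.432.
Median from Z: ½√(2·y² + 2·x² − z²) ≈ 30.435.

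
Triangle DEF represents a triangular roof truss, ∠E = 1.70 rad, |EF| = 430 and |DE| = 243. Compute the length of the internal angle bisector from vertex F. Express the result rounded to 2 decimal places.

t_F ≈ 457.35

By the law of cosines, |FD|² = |DE|² + |EF|² − 2·|DE|·|EF|·cos E = 2.7087e+05, so |FD| ≈ 520.46.
Law of cosines again: cos F = (|EF|² + |FD|² − |DE|²)/(2·|EF|·|FD|) ≈ 0.88636, so ∠F ≈ 0.481 rad.
The bisector from F has length 2·|EF|·|FD|·cos(∠F/2)/(|EF|+|FD|) ≈ 457.35.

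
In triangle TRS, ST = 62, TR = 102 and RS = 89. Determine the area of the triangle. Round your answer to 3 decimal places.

area ≈ 2737.939

Semiperimeter s = (89 + 62 + 102)/2 = 126.5.
Heron's formula: area = √(126.5·37.5·64.5·24.5) ≈ 2737.9.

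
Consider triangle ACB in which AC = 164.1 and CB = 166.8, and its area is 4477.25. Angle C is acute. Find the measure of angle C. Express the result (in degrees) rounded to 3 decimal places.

From area = ½·AC·CB·sin C, we get sin C = 2·area/(AC·CB) ≈ 0.32714.
Taking the acute solution, ∠C ≈ 19.10°.

19.095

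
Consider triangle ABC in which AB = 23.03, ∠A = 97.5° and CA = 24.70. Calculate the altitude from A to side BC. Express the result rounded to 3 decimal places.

15.709

By the law of cosines, BC² = CA² + AB² − 2·CA·AB·cos A = 1289, so BC ≈ 35.902.
Area = ½·CA·AB·sin A ≈ 281.99.
The altitude from A has length 2·area/BC ≈ 15.709.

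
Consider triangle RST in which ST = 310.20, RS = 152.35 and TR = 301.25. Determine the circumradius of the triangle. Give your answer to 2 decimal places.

By the law of cosines, cos R = (TR² + RS² − ST²) / (2·TR·RS) ≈ 0.19324, so ∠R ≈ 78.86°.
Circumradius = ST/(2 sin R) ≈ 158.08.

158.08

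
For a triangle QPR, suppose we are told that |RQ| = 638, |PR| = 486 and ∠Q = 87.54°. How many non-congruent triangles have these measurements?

0

|RQ|·sin Q = 638·sin(87.54°) ≈ 637.4.
Since |PR| = 486 < 637.4 = |RQ| sin Q, no triangle exists.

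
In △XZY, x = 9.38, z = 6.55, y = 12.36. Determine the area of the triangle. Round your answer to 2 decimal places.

area ≈ 30.23

Semiperimeter s = (9.38 + 6.55 + 12.36)/2 = 14.145.
Heron's formula: area = √(14.145·4.765·7.595·1.785) ≈ 30.228.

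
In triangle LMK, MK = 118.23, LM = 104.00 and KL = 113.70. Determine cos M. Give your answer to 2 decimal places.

By the law of cosines, cos M = (LM² + MK² − KL²) / (2·LM·MK) ≈ 0.48254, so ∠M ≈ 61.15°.

cos M ≈ 0.48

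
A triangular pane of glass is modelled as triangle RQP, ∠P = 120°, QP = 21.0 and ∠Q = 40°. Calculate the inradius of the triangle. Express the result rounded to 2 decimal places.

r ≈ 6.32

The third angle is ∠R = 180° − ∠Q − ∠P = 20.00°.
Law of sines: PR = QP·sin Q/sin R ≈ 39.467.
Law of sines: RQ = QP·sin P/sin R ≈ 53.174.
Area = ½·QP·PR·sin P ≈ 358.88.
Semiperimeter s = (21+39.467+53.174)/2 = 56.82.
Inradius = area/s = 358.88/56.82 ≈ 6.3161.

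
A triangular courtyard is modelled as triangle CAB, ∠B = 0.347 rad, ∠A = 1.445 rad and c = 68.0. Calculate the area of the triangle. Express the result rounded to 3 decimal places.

799.529

The third angle is ∠C = π − ∠A − ∠B = 1.350 rad.
Law of sines: a = c·sin A/sin C ≈ 69.148.
Law of sines: b = c·sin B/sin C ≈ 23.703.
Area = ½·c·a·sin B ≈ 799.53.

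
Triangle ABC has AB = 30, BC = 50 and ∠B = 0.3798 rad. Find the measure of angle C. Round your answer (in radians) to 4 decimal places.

By the law of cosines, CA² = AB² + BC² − 2·AB·BC·cos B = 613.78, so CA ≈ 24.775.
Law of cosines again: cos C = (BC² + CA² − AB²)/(2·BC·CA) ≈ 0.89357, so ∠C ≈ 0.4656 rad.

∠C ≈ 0.4656 rad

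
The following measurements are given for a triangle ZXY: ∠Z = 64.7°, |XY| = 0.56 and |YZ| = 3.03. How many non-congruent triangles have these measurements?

0

|YZ|·sin Z = 3.03·sin(64.7°) ≈ 2.739.
Since |XY| = 0.56 < 2.739 = |YZ| sin Z, no triangle exists.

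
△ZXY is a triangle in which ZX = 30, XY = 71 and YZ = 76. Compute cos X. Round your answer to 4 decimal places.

0.0387

By the law of cosines, cos X = (ZX² + XY² − YZ²) / (2·ZX·XY) ≈ 0.03873, so ∠X ≈ 87.78°.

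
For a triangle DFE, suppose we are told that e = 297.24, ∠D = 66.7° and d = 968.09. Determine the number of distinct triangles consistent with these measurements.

e·sin D = 297.24·sin(66.7°) ≈ 273.
Since d ≥ e, exactly one triangle exists.

1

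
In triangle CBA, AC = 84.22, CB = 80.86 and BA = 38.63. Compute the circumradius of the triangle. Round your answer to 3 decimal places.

By the law of cosines, cos C = (AC² + CB² − BA²) / (2·AC·CB) ≈ 0.89126, so ∠C ≈ 26.97°.
Circumradius = BA/(2 sin C) ≈ 42.592.

R ≈ 42.592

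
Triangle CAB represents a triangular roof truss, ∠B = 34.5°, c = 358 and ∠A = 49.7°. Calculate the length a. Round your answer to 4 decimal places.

The third angle is ∠C = 180° − ∠A − ∠B = 95.80°.
Law of sines: a = c·sin A/sin C ≈ 274.44.

274.4402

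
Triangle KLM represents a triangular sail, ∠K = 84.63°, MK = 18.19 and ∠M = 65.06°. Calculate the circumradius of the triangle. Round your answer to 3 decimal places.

R ≈ 18.021

The third angle is ∠L = 180° − ∠M − ∠K = 30.31°.
Law of sines: LM = MK·sin K/sin L ≈ 35.885.
Law of sines: KL = MK·sin M/sin L ≈ 32.682.
Circumradius = MK/(2 sin L) ≈ 18.021.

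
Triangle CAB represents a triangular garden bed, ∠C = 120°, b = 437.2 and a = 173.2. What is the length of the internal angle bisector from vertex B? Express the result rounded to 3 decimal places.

By the law of cosines, c² = a² + b² − 2·a·b·cos C = 2.9687e+05, so c ≈ 544.85.
Law of cosines again: cos B = (c² + a² − b²)/(2·c·a) ≈ 0.71909, so ∠B ≈ 44.02°.
The bisector from B has length 2·c·a·cos(∠B/2)/(c+a) ≈ 243.69.

t_B ≈ 243.689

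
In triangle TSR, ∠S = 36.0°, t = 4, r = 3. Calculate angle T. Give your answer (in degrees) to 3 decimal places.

95.734

By the law of cosines, s² = r² + t² − 2·r·t·cos S = 5.5836, so s ≈ 2.363.
Law of cosines again: cos T = (s² + r² − t²)/(2·s·r) ≈ -0.09990, so ∠T ≈ 95.73°.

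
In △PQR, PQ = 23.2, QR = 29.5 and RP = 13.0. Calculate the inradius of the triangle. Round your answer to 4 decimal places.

Semiperimeter s = (29.5 + 13 + 23.2)/2 = 32.85.
Heron's formula: area = √(32.85·3.35·19.85·9.65) ≈ 145.19.
Inradius = area/s = 145.19/32.85 ≈ 4.4198.

r ≈ 4.4198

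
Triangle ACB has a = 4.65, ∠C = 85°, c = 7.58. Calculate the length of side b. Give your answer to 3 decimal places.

Law of sines: sin A = a·sin C/c ≈ 0.61112.
Since c ≥ a, only the acute value applies: ∠A ≈ 37.67°.
Then ∠B = 180° − ∠C − ∠A ≈ 57.33°.
Law of sines gives b = c·sin B/sin C ≈ 6.4051.

6.405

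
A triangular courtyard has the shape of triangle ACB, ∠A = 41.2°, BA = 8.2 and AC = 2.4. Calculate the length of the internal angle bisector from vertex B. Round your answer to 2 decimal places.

By the law of cosines, CB² = BA² + AC² − 2·BA·AC·cos A = 43.385, so CB ≈ 6.5867.
Law of cosines again: cos B = (CB² + BA² − AC²)/(2·CB·BA) ≈ 0.97077, so ∠B ≈ 13.89°.
The bisector from B has length 2·CB·BA·cos(∠B/2)/(CB+BA) ≈ 7.2518.

t_B ≈ 7.25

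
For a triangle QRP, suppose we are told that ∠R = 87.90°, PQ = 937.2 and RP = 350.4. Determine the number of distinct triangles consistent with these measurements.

1

RP·sin R = 350.4·sin(87.90°) ≈ 350.2.
Since PQ ≥ RP, exactly one triangle exists.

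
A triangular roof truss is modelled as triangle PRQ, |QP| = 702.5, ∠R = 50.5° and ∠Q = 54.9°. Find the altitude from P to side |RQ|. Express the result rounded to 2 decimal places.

The third angle is ∠P = 180° − ∠R − ∠Q = 74.60°.
Law of sines: |RQ| = |QP|·sin P/sin R ≈ 877.73.
Law of sines: |PR| = |QP|·sin Q/sin R ≈ 744.86.
Area = ½·|QP|·|RQ|·sin Q ≈ 2.5224e+05.
The altitude from P has length 2·area/|RQ| ≈ 574.75.

h_P ≈ 574.75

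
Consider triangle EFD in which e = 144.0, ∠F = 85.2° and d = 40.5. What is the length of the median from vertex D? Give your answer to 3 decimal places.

143.729

By the law of cosines, f² = d² + e² − 2·d·e·cos F = 21400, so f ≈ 146.29.
Median from D: ½√(2·e² + 2·f² − d²) ≈ 143.73.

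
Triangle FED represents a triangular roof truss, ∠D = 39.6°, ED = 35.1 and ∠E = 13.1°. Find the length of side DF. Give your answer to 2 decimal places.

10.00

The third angle is ∠F = 180° − ∠E − ∠D = 127.30°.
Law of sines: DF = ED·sin E/sin F ≈ 10.001.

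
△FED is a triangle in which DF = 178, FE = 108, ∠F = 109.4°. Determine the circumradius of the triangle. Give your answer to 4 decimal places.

By the law of cosines, ED² = DF² + FE² − 2·DF·FE·cos F = 56119, so ED ≈ 236.89.
Area = ½·DF·FE·sin F ≈ 9066.3.
Circumradius = ED/(2 sin F) ≈ 125.58.

R ≈ 125.5771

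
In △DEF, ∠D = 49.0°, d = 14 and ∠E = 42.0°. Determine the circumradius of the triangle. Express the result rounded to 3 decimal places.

9.275

The third angle is ∠F = 180° − ∠D − ∠E = 89.00°.
Law of sines: e = d·sin E/sin D ≈ 12.412.
Law of sines: f = d·sin F/sin D ≈ 18.547.
Circumradius = d/(2 sin D) ≈ 9.2751.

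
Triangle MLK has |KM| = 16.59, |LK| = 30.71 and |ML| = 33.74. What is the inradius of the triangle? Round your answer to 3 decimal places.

r ≈ 6.267

Semiperimeter s = (30.71 + 16.59 + 33.74)/2 = 40.52.
Heron's formula: area = √(40.52·9.81·23.93·6.78) ≈ 253.95.
Inradius = area/s = 253.95/40.52 ≈ 6.2674.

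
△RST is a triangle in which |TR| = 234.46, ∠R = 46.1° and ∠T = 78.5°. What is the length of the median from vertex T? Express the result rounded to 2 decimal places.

The third angle is ∠S = 180° − ∠T − ∠R = 55.40°.
Law of sines: |ST| = |TR|·sin R/sin S ≈ 205.24.
Law of sines: |RS| = |TR|·sin T/sin S ≈ 279.12.
Median from T: ½√(2·|ST|² + 2·|TR|² − |RS|²) ≈ 170.5.

m_T ≈ 170.50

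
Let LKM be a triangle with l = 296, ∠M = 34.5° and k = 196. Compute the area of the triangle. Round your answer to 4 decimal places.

16430.3121

Area = ½·l·k·sin M ≈ 16430.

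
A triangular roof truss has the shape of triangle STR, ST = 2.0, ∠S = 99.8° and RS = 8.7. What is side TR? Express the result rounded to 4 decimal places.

9.2527

By the law of cosines, TR² = RS² + ST² − 2·RS·ST·cos S = 85.613, so TR ≈ 9.2527.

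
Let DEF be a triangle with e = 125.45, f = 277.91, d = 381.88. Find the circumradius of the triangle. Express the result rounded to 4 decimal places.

By the law of cosines, cos D = (e² + f² − d²) / (2·e·f) ≈ -0.75810, so ∠D ≈ 139.30°.
Circumradius = d/(2 sin D) ≈ 292.79.

R ≈ 292.7918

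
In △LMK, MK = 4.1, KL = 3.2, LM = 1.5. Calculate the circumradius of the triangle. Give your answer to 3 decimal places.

By the law of cosines, cos L = (KL² + LM² − MK²) / (2·KL·LM) ≈ -0.45000, so ∠L ≈ 116.74°.
Circumradius = MK/(2 sin L) ≈ 2.2956.

2.296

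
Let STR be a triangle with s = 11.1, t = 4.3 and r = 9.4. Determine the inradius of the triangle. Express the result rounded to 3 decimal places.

1.596

Semiperimeter p = (11.1 + 4.3 + 9.4)/2 = 12.4.
Heron's formula: area = √(12.4·1.3·8.1·3) ≈ 19.792.
Inradius = area/p = 19.792/12.4 ≈ 1.5961.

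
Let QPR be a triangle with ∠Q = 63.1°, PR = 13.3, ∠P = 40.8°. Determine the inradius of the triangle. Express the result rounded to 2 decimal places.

The third angle is ∠R = 180° − ∠Q − ∠P = 76.10°.
Law of sines: RQ = PR·sin P/sin Q ≈ 9.7449.
Law of sines: QP = PR·sin R/sin Q ≈ 14.477.
Area = ½·PR·RQ·sin R ≈ 62.906.
Semiperimeter s = (13.3+9.7449+14.477)/2 = 18.761.
Inradius = area/s = 62.906/18.761 ≈ 3.353.

r ≈ 3.35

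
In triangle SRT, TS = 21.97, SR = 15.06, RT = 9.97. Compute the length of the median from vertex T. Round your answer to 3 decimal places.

m_T ≈ 15.308

Median from T: ½√(2·RT² + 2·TS² − SR²) ≈ 15.308.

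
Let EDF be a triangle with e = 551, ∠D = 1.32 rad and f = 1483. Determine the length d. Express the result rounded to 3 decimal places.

By the law of cosines, d² = f² + e² − 2·f·e·cos D = 2.0973e+06, so d ≈ 1448.2.

1448.208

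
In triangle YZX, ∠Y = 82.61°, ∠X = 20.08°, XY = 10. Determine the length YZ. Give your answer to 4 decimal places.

The third angle is ∠Z = 180° − ∠X − ∠Y = 77.31°.
Law of sines: YZ = XY·sin X/sin Z ≈ 3.5193.

3.5193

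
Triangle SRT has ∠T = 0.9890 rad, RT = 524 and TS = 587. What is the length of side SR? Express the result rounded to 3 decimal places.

By the law of cosines, SR² = RT² + TS² − 2·RT·TS·cos T = 2.8109e+05, so SR ≈ 530.18.

530.179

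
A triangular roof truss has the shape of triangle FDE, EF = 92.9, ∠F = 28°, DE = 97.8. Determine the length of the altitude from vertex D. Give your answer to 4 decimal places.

79.6048

Law of sines: sin D = EF·sin F/DE ≈ 0.44595.
Since DE ≥ EF, only the acute value applies: ∠D ≈ 26.48°.
Then ∠E = 180° − ∠F − ∠D ≈ 125.52°.
Law of sines gives FD = DE·sin E/sin F ≈ 169.56.
Area = ½·DE·EF·sin E ≈ 3697.6.
The altitude from D has length 2·area/EF ≈ 79.605.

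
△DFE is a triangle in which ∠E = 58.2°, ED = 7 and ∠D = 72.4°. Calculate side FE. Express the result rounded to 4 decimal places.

8.7878

The third angle is ∠F = 180° − ∠E − ∠D = 49.40°.
Law of sines: FE = ED·sin D/sin F ≈ 8.7878.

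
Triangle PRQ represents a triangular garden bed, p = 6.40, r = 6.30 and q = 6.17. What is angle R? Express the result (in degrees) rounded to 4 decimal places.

∠R ≈ 60.1248°

By the law of cosines, cos R = (q² + p² − r²) / (2·q·p) ≈ 0.49811, so ∠R ≈ 60.12°.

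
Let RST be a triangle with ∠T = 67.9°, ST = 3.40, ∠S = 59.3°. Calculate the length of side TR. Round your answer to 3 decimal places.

3.670

The third angle is ∠R = 180° − ∠S − ∠T = 52.80°.
Law of sines: TR = ST·sin S/sin R ≈ 3.6703.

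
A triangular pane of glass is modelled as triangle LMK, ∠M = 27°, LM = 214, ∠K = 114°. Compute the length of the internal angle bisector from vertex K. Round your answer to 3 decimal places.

t_K ≈ 67.296

The third angle is ∠L = 180° − ∠M − ∠K = 39.00°.
Law of sines: MK = LM·sin L/sin K ≈ 147.42.
Law of sines: KL = LM·sin M/sin K ≈ 106.35.
The bisector from K has length 2·MK·KL·cos(∠K/2)/(MK+KL) ≈ 67.296.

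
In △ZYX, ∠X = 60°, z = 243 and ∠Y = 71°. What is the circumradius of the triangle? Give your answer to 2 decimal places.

160.99

The third angle is ∠Z = 180° − ∠Y − ∠X = 49.00°.
Law of sines: y = z·sin Y/sin Z ≈ 304.44.
Law of sines: x = z·sin X/sin Z ≈ 278.84.
Circumradius = z/(2 sin Z) ≈ 160.99.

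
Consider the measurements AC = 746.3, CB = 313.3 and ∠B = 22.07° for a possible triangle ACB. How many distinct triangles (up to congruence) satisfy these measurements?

1

CB·sin B = 313.3·sin(22.07°) ≈ 117.7.
Since AC ≥ CB, exactly one triangle exists.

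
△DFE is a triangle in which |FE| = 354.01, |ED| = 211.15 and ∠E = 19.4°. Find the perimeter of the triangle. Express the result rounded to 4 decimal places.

By the law of cosines, |DF|² = |FE|² + |ED|² − 2·|FE|·|ED|·cos E = 28897, so |DF| ≈ 169.99.
Semiperimeter s = (354.01+211.15+169.99)/2 = 367.58.
Perimeter = 354.01 + 211.15 + 169.99 = 735.15.

perimeter ≈ 735.1515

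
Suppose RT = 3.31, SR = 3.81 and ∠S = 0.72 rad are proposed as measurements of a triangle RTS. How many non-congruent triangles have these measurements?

SR·sin S = 3.81·sin(0.72 rad) ≈ 2.512.
Since SR sin S < RT < SR (2.512 < 3.31 < 3.81), two triangles exist.

2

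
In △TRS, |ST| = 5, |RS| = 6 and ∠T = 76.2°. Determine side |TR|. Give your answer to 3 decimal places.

Law of sines: sin R = |ST|·sin T/|RS| ≈ 0.80928.
Since |RS| ≥ |ST|, only the acute value applies: ∠R ≈ 54.03°.
Then ∠S = 180° − ∠T − ∠R ≈ 49.77°.
Law of sines gives |TR| = |RS|·sin S/sin T ≈ 4.7172.

4.717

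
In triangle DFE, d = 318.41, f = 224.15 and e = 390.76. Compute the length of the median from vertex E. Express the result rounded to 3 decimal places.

Median from E: ½√(2·d² + 2·f² − e²) ≈ 194.01.

194.012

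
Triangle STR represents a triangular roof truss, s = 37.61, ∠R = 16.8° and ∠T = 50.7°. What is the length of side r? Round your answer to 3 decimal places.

The third angle is ∠S = 180° − ∠T − ∠R = 112.50°.
Law of sines: r = s·sin R/sin S ≈ 11.766.

11.766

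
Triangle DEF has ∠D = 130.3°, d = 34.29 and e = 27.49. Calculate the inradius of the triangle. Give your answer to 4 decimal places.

Law of sines: sin E = e·sin D/d ≈ 0.61142.
Since d ≥ e, only the acute value applies: ∠E ≈ 37.69°.
Then ∠F = 180° − ∠D − ∠E ≈ 12.01°.
Law of sines gives f = d·sin F/sin D ≈ 9.3535.
Area = ½·d·e·sin F ≈ 98.052.
Semiperimeter s = (34.29+27.49+9.3535)/2 = 35.567.
Inradius = area/s = 98.052/35.567 ≈ 2.7568.

2.7568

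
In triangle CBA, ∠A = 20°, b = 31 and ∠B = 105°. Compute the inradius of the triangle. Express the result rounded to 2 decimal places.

4.08

The third angle is ∠C = 180° − ∠B − ∠A = 55.00°.
Law of sines: c = b·sin C/sin B ≈ 26.29.
Law of sines: a = b·sin A/sin B ≈ 10.977.
Area = ½·b·c·sin A ≈ 139.37.
Semiperimeter s = (26.29+31+10.977)/2 = 34.133.
Inradius = area/s = 139.37/34.133 ≈ 4.0831.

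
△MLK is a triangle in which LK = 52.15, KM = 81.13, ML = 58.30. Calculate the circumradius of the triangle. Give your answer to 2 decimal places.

By the law of cosines, cos M = (KM² + ML² − LK²) / (2·KM·ML) ≈ 0.76760, so ∠M ≈ 39.86°.
Circumradius = LK/(2 sin M) ≈ 40.683.

R ≈ 40.68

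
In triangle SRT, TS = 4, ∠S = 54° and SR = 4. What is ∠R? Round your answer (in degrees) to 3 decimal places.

∠R ≈ 63.000°

By the law of cosines, RT² = TS² + SR² − 2·TS·SR·cos S = 13.191, so RT ≈ 3.6319.
Law of cosines again: cos R = (SR² + RT² − TS²)/(2·SR·RT) ≈ 0.45399, so ∠R ≈ 63.00°.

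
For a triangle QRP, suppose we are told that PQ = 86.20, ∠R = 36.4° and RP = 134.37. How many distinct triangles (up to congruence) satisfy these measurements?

RP·sin R = 134.37·sin(36.4°) ≈ 79.74.
Since RP sin R < PQ < RP (79.74 < 86.20 < 134.37), two triangles exist.

2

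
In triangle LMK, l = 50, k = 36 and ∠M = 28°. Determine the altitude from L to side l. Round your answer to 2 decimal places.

h_L ≈ 16.90

By the law of cosines, m² = k² + l² − 2·k·l·cos M = 617.39, so m ≈ 24.847.
Area = ½·k·l·sin M ≈ 422.52.
The altitude from L has length 2·area/l ≈ 16.901.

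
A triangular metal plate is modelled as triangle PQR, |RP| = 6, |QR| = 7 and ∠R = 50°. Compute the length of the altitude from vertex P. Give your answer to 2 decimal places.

h_P ≈ 4.60

By the law of cosines, |PQ|² = |QR|² + |RP|² − 2·|QR|·|RP|·cos R = 31.006, so |PQ| ≈ 5.5683.
Area = ½·|QR|·|RP|·sin R ≈ 16.087.
The altitude from P has length 2·area/|QR| ≈ 4.5963.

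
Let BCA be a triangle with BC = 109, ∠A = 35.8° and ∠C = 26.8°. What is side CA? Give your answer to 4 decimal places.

165.4340

The third angle is ∠B = 180° − ∠C − ∠A = 117.40°.
Law of sines: CA = BC·sin B/sin A ≈ 165.43.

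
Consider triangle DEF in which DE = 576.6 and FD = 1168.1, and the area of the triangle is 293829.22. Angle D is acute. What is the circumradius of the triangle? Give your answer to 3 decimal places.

From area = ½·FD·DE·sin D, we get sin D = 2·area/(FD·DE) ≈ 0.87251.
Taking the acute solution, ∠D ≈ 60.75°.
Law of cosines then gives EF ≈ 1019.2.
Circumradius = EF/(2 sin D) ≈ 584.06.

R ≈ 584.060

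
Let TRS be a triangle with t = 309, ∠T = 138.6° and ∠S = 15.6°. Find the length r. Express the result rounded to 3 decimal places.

The third angle is ∠R = 180° − ∠S − ∠T = 25.80°.
Law of sines: r = t·sin R/sin T ≈ 203.36.

203.363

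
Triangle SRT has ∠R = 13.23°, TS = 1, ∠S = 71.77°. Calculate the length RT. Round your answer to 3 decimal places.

The third angle is ∠T = 180° − ∠S − ∠R = 95.00°.
Law of sines: RT = TS·sin S/sin R ≈ 4.1502.

4.150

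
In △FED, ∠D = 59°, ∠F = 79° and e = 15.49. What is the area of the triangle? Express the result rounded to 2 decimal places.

area ≈ 150.86

The third angle is ∠E = 180° − ∠D − ∠F = 42.00°.
Law of sines: f = e·sin F/sin E ≈ 22.724.
Law of sines: d = e·sin D/sin E ≈ 19.843.
Area = ½·e·f·sin D ≈ 150.86.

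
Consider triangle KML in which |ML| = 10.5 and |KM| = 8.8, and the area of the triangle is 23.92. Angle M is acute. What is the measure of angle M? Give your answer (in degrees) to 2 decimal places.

From area = ½·|KM|·|ML|·sin M, we get sin M = 2·area/(|KM|·|ML|) ≈ 0.51775.
Taking the acute solution, ∠M ≈ 31.18°.

∠M ≈ 31.18°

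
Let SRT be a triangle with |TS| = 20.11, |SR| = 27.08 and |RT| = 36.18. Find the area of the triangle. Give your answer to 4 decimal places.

Semiperimeter s = (36.18 + 20.11 + 27.08)/2 = 41.685.
Heron's formula: area = √(41.685·5.505·21.575·14.605) ≈ 268.9.

268.9024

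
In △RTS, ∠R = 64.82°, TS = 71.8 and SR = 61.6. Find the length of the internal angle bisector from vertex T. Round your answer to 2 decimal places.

64.67

Law of sines: sin T = SR·sin R/TS ≈ 0.77641.
Since TS ≥ SR, only the acute value applies: ∠T ≈ 50.93°.
Then ∠S = 180° − ∠R − ∠T ≈ 64.25°.
Law of sines gives RT = TS·sin S/sin R ≈ 71.459.
The bisector from T has length 2·RT·TS·cos(∠T/2)/(RT+TS) ≈ 64.669.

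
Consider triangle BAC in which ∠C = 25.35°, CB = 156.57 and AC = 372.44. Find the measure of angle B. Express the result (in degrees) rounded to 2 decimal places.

By the law of cosines, BA² = AC² + CB² − 2·AC·CB·cos C = 57830, so BA ≈ 240.48.
Law of cosines again: cos B = (CB² + BA² − AC²)/(2·CB·BA) ≈ -0.74854, so ∠B ≈ 138.46°.

138.46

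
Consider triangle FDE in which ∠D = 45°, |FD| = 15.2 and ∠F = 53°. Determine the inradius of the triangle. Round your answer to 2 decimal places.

r ≈ 3.44

The third angle is ∠E = 180° − ∠F − ∠D = 82.00°.
Law of sines: |DE| = |FD|·sin F/sin E ≈ 12.259.
Law of sines: |EF| = |FD|·sin D/sin E ≈ 10.854.
Area = ½·|FD|·|DE|·sin D ≈ 65.878.
Semiperimeter s = (12.259+10.854+15.2)/2 = 19.156.
Inradius = area/s = 65.878/19.156 ≈ 3.439.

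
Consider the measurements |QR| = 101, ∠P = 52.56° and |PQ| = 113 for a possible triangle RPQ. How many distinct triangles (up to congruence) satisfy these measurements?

|PQ|·sin P = 113·sin(52.56°) ≈ 89.72.
Since |PQ| sin P < |QR| < |PQ| (89.72 < 101 < 113), two triangles exist.

2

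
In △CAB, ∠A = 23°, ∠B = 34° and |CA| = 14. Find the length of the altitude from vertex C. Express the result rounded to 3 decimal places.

5.470

The third angle is ∠C = 180° − ∠A − ∠B = 123.00°.
Law of sines: |AB| = |CA|·sin C/sin B ≈ 20.997.
Law of sines: |BC| = |CA|·sin A/sin B ≈ 9.7824.
Area = ½·|CA|·|AB|·sin A ≈ 57.429.
The altitude from C has length 2·area/|AB| ≈ 5.4702.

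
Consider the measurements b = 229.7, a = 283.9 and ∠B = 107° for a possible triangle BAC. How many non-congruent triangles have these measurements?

a·sin B = 283.9·sin(107°) ≈ 271.5.
Since ∠B is not acute, a triangle exists only if b > a; here b ≤ a, so there is no triangle.

0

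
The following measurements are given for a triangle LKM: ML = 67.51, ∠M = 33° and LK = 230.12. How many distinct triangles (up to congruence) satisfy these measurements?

1

ML·sin M = 67.51·sin(33°) ≈ 36.77.
Since LK ≥ ML, exactly one triangle exists.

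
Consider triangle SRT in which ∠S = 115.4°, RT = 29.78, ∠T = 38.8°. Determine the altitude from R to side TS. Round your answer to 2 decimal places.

18.66

The third angle is ∠R = 180° − ∠T − ∠S = 25.80°.
Law of sines: TS = RT·sin R/sin S ≈ 14.348.
Law of sines: SR = RT·sin T/sin S ≈ 20.657.
Area = ½·RT·TS·sin T ≈ 133.87.
The altitude from R has length 2·area/TS ≈ 18.66.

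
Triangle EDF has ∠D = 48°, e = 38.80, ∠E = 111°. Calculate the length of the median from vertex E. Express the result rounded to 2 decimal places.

14.54

The third angle is ∠F = 180° − ∠E − ∠D = 21.00°.
Law of sines: d = e·sin D/sin E ≈ 30.885.
Law of sines: f = e·sin F/sin E ≈ 14.894.
Median from E: ½√(2·d² + 2·f² − e²) ≈ 14.543.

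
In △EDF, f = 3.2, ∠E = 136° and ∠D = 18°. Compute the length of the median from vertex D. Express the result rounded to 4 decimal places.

m_D ≈ 4.0871

The third angle is ∠F = 180° − ∠E − ∠D = 26.00°.
Law of sines: e = f·sin E/sin F ≈ 5.0708.
Law of sines: d = f·sin D/sin F ≈ 2.2557.
Median from D: ½√(2·f² + 2·e² − d²) ≈ 4.0871.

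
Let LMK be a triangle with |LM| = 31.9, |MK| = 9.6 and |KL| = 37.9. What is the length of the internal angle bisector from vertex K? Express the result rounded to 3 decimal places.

By the law of cosines, cos K = (|MK|² + |KL|² − |LM|²) / (2·|MK|·|KL|) ≈ 0.70218, so ∠K ≈ 45.40°.
The bisector from K has length 2·|MK|·|KL|·cos(∠K/2)/(|MK|+|KL|) ≈ 14.133.

14.133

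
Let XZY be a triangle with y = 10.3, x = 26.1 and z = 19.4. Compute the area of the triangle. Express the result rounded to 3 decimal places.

Semiperimeter s = (26.1 + 19.4 + 10.3)/2 = 27.9.
Heron's formula: area = √(27.9·1.8·8.5·17.6) ≈ 86.677.

area ≈ 86.677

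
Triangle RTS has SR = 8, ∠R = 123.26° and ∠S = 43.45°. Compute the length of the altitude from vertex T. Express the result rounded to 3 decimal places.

The third angle is ∠T = 180° − ∠S − ∠R = 13.29°.
Law of sines: TS = SR·sin R/sin T ≈ 29.1.
Law of sines: RT = SR·sin S/sin T ≈ 23.933.
Area = ½·SR·TS·sin S ≈ 80.051.
The altitude from T has length 2·area/SR ≈ 20.013.

h_T ≈ 20.013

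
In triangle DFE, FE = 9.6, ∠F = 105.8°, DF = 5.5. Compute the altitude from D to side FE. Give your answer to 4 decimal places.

By the law of cosines, ED² = DF² + FE² − 2·DF·FE·cos F = 151.16, so ED ≈ 12.295.
Area = ½·DF·FE·sin F ≈ 25.403.
The altitude from D has length 2·area/FE ≈ 5.2922.

5.2922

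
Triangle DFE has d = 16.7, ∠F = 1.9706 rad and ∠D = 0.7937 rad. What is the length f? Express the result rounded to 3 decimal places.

21.576

The third angle is ∠E = π − ∠D − ∠F = 0.3773 rad.
Law of sines: f = d·sin F/sin D ≈ 21.576.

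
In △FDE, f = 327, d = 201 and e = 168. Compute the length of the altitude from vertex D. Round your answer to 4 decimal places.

Semiperimeter s = (327 + 201 + 168)/2 = 348.
Heron's formula: area = √(348·21·147·180) ≈ 13906.
The altitude from D has length 2·area/d ≈ 138.37.

h_D ≈ 138.3656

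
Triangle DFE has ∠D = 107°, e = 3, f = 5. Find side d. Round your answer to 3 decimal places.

6.540

By the law of cosines, d² = f² + e² − 2·f·e·cos D = 42.771, so d ≈ 6.54.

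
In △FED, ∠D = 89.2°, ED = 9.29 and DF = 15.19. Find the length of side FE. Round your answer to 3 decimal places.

17.695

By the law of cosines, FE² = ED² + DF² − 2·ED·DF·cos D = 313.1, so FE ≈ 17.695.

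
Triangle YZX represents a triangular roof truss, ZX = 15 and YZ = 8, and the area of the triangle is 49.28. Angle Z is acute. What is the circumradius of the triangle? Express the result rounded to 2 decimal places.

From area = ½·YZ·ZX·sin Z, we get sin Z = 2·area/(YZ·ZX) ≈ 0.82133.
Taking the acute solution, ∠Z ≈ 0.964 rad.
Law of cosines then gives XY ≈ 12.333.
Circumradius = XY/(2 sin Z) ≈ 7.5077.

R ≈ 7.51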